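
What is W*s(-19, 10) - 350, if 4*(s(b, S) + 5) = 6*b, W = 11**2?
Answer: -8807/2 ≈ -4403.5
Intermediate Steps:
W = 121
s(b, S) = -5 + 3*b/2 (s(b, S) = -5 + (6*b)/4 = -5 + 3*b/2)
W*s(-19, 10) - 350 = 121*(-5 + (3/2)*(-19)) - 350 = 121*(-5 - 57/2) - 350 = 121*(-67/2) - 350 = -8107/2 - 350 = -8807/2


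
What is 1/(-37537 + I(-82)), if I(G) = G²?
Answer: -1/30813 ≈ -3.2454e-5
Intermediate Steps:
1/(-37537 + I(-82)) = 1/(-37537 + (-82)²) = 1/(-37537 + 6724) = 1/(-30813) = -1/30813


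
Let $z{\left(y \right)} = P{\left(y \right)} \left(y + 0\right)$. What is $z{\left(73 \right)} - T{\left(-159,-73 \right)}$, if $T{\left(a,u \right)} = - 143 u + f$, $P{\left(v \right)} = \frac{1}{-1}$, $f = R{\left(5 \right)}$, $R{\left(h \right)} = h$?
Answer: $-10517$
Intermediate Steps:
$f = 5$
$P{\left(v \right)} = -1$
$T{\left(a,u \right)} = 5 - 143 u$ ($T{\left(a,u \right)} = - 143 u + 5 = 5 - 143 u$)
$z{\left(y \right)} = - y$ ($z{\left(y \right)} = - (y + 0) = - y$)
$z{\left(73 \right)} - T{\left(-159,-73 \right)} = \left(-1\right) 73 - \left(5 - -10439\right) = -73 - \left(5 + 10439\right) = -73 - 10444 = -10517$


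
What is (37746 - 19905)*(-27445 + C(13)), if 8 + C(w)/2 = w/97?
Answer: -47522911131/97 ≈ -4.8993e+8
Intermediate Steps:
C(w) = -16 + 2*w/97 (C(w) = -16 + 2*(w/97) = -16 + 2*w/97)
(37746 - 19905)*(-27445 + C(13)) = (37746 - 19905)*(-27445 + (-16 + (2/97)*13)) = 17841*(-27445 + (-16 + 26/97)) = 17841*(-27445 - 1526/97) = 17841*(-2663691/97) = -47522911131/97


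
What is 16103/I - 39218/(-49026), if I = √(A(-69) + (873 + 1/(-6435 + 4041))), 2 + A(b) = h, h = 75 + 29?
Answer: 19609/24513 + 48309*√620883634/2334149 ≈ 516.51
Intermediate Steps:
h = 104
A(b) = 102 (A(b) = -2 + 104 = 102)
I = √620883634/798 (I = √(102 + (873 + 1/(-6435 + 4041))) = √(102 + (873 + 1/(-2394))) = √(102 + (873 - 1/2394)) = √(102 + 2089961/2394) = √(2334149/2394) = √620883634/798 ≈ 31.225)
16103/I - 39218/(-49026) = 16103/((√620883634/798)) - 39218/(-49026) = 16103*(3*√620883634/2334149) - 39218*(-1/49026) = 48309*√620883634/2334149 + 19609/24513 = 19609/24513 + 48309*√620883634/2334149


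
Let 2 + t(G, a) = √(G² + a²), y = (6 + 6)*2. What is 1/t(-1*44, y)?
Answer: 1/1254 + √157/627 ≈ 0.020781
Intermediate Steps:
y = 24 (y = 12*2 = 24)
t(G, a) = -2 + √(G² + a²)
1/t(-1*44, y) = 1/(-2 + √((-1*44)² + 24²)) = 1/(-2 + √((-44)² + 576)) = 1/(-2 + √(1936 + 576)) = 1/(-2 + √2512) = 1/(-2 + 4*√157)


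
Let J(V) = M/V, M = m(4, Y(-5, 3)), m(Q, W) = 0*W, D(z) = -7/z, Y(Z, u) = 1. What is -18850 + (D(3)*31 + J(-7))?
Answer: -56767/3 ≈ -18922.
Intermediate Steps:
m(Q, W) = 0
M = 0
J(V) = 0 (J(V) = 0/V = 0)
-18850 + (D(3)*31 + J(-7)) = -18850 + (-7/3*31 + 0) = -18850 + (-217/3 + 0) = -18850 - 217/3 = -56767/3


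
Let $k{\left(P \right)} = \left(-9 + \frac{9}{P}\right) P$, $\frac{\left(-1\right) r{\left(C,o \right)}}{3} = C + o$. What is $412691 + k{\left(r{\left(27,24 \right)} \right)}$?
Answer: $414077$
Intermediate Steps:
$r{\left(C,o \right)} = - 3 C - 3 o$ ($r{\left(C,o \right)} = - 3 \left(C + o\right) = - 3 C - 3 o$)
$k{\left(P \right)} = P \left(-9 + \frac{9}{P}\right)$
$412691 + k{\left(r{\left(27,24 \right)} \right)} = 412691 - \left(-9 + 9 \left(\left(-3\right) 27 - 72\right)\right) = 412691 - \left(-9 + 9 \left(-81 - 72\right)\right) = 412691 + \left(9 - -1377\right) = 412691 + \left(9 + 1377\right) = 412691 + 1386 = 414077$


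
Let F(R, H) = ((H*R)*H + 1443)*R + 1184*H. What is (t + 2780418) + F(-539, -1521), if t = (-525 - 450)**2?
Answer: 672104345163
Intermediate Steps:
t = 950625 (t = (-975)**2 = 950625)
F(R, H) = 1184*H + R*(1443 + R*H**2) (F(R, H) = (R*H**2 + 1443)*R + 1184*H = (1443 + R*H**2)*R + 1184*H = R*(1443 + R*H**2) + 1184*H = 1184*H + R*(1443 + R*H**2))
(t + 2780418) + F(-539, -1521) = (950625 + 2780418) + (1184*(-1521) + 1443*(-539) + (-1521)**2*(-539)**2) = 3731043 + (-1800864 - 777777 + 2313441*290521) = 3731043 + (-1800864 - 777777 + 672103192761) = 3731043 + 672100614120 = 672104345163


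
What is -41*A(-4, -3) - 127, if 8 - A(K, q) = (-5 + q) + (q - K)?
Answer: -742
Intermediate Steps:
A(K, q) = 13 + K - 2*q (A(K, q) = 8 - ((-5 + q) + (q - K)) = 8 - (-5 - K + 2*q) = 8 + (5 + K - 2*q) = 13 + K - 2*q)
-41*A(-4, -3) - 127 = -41*(13 - 4 - 2*(-3)) - 127 = -41*(13 - 4 + 6) - 127 = -41*15 - 127 = -615 - 127 = -742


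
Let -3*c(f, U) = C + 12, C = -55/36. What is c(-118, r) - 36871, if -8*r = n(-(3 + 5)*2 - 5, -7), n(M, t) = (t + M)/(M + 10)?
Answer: -3982445/108 ≈ -36875.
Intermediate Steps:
C = -55/36 (C = -55*1/36 = -55/36 ≈ -1.5278)
n(M, t) = (M + t)/(10 + M)
r = -7/22 (r = -((-(3 + 5)*2 - 5) - 7)/(8*(10 + (-(3 + 5)*2 - 5))) = -((-8*2 - 5) - 7)/(8*(10 + (-8*2 - 5))) = -((-1*16 - 5) - 7)/(8*(10 + (-1*16 - 5))) = -((-16 - 5) - 7)/(8*(10 + (-16 - 5))) = -(-21 - 7)/(8*(10 - 21)) = -(-28)/(8*(-11)) = -(-1)*(-28)/88 = -⅛*28/11 = -7/22 ≈ -0.31818)
c(f, U) = -377/108 (c(f, U) = -(-55/36 + 12)/3 = -⅓*377/36 = -377/108)
c(-118, r) - 36871 = -377/108 - 36871 = -3982445/108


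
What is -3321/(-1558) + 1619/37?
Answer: 64519/1406 ≈ 45.888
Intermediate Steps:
-3321/(-1558) + 1619/37 = -3321*(-1/1558) + 1619*(1/37) = 81/38 + 1619/37 = 64519/1406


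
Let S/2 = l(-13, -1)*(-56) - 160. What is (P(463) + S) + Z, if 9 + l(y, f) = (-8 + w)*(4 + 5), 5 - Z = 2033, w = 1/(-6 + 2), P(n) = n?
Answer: 7439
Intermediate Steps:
w = -¼ (w = 1/(-4) = -¼ ≈ -0.25000)
Z = -2028 (Z = 5 - 1*2033 = 5 - 2033 = -2028)
l(y, f) = -333/4 (l(y, f) = -9 + (-8 - ¼)*(4 + 5) = -9 - 33/4*9 = -9 - 297/4 = -333/4)
S = 9004 (S = 2*(-333/4*(-56) - 160) = 2*(4662 - 160) = 2*4502 = 9004)
(P(463) + S) + Z = (463 + 9004) - 2028 = 9467 - 2028 = 7439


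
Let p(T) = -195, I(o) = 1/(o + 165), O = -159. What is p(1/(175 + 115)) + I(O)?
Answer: -1169/6 ≈ -194.83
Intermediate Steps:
I(o) = 1/(165 + o)
p(1/(175 + 115)) + I(O) = -195 + 1/(165 - 159) = -195 + 1/6 = -195 + ⅙ = -1169/6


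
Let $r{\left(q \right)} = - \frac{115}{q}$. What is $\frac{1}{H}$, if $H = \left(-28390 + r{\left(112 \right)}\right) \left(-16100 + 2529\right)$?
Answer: $\frac{112}{43152997945} \approx 2.5954 \cdot 10^{-9}$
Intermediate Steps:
$H = \frac{43152997945}{112}$ ($H = \left(-28390 - \frac{115}{112}\right) \left(-16100 + 2529\right) = \left(-28390 - \frac{115}{112}\right) \left(-13571\right) = \left(- \frac{3179795}{112}\right) \left(-13571\right) = \frac{43152997945}{112} \approx 3.8529 \cdot 10^{8}$)
$\frac{1}{H} = \frac{1}{\frac{43152997945}{112}} = \frac{112}{43152997945}$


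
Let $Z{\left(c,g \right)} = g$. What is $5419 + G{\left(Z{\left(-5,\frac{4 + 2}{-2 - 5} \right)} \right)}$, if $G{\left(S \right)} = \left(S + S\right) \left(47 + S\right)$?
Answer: $\frac{261655}{49} \approx 5339.9$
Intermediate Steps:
$G{\left(S \right)} = 2 S \left(47 + S\right)$
$5419 + G{\left(Z{\left(-5,\frac{4 + 2}{-2 - 5} \right)} \right)} = 5419 + 2 \frac{4 + 2}{-2 - 5} \left(47 + \frac{4 + 2}{-2 - 5}\right) = 5419 + 2 \frac{6}{-7} \left(47 + \frac{6}{-7}\right) = 5419 + 2 \cdot 6 \left(- \frac{1}{7}\right) \left(47 + 6 \left(- \frac{1}{7}\right)\right) = 5419 + 2 \left(- \frac{6}{7}\right) \left(47 - \frac{6}{7}\right) = 5419 + 2 \left(- \frac{6}{7}\right) \frac{323}{7} = 5419 - \frac{3876}{49} = \frac{261655}{49}$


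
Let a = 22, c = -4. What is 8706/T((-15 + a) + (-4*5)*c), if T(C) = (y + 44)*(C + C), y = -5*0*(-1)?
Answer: 1451/1276 ≈ 1.1371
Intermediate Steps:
y = 0 (y = 0*(-1) = 0)
T(C) = 88*C (T(C) = (0 + 44)*(C + C) = 44*(2*C) = 88*C)
8706/T((-15 + a) + (-4*5)*c) = 8706/((88*((-15 + 22) - 4*5*(-4)))) = 8706/((88*(7 - 20*(-4)))) = 8706/((88*(7 + 80))) = 8706/((88*87)) = 8706/7656 = 8706*(1/7656) = 1451/1276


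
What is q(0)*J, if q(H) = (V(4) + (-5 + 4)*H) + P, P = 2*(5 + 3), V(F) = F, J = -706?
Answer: -14120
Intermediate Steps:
P = 16 (P = 2*8 = 16)
q(H) = 20 - H (q(H) = (4 + (-5 + 4)*H) + 16 = (4 - H) + 16 = 20 - H)
q(0)*J = (20 - 1*0)*(-706) = (20 + 0)*(-706) = 20*(-706) = -14120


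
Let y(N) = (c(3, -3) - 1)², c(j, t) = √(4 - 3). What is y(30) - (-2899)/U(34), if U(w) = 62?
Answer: 2899/62 ≈ 46.758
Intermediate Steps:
c(j, t) = 1 (c(j, t) = √1 = 1)
y(N) = 0 (y(N) = (1 - 1)² = 0² = 0)
y(30) - (-2899)/U(34) = 0 - (-2899)/62 = 0 - 1*(-2899/62) = 0 + 2899/62 = 2899/62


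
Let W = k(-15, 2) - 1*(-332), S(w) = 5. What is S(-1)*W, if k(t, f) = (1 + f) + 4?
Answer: 1695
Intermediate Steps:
k(t, f) = 5 + f
W = 339 (W = (5 + 2) - 1*(-332) = 7 + 332 = 339)
S(-1)*W = 5*339 = 1695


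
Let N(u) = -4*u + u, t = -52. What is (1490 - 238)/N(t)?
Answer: 313/39 ≈ 8.0256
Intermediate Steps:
N(u) = -3*u
(1490 - 238)/N(t) = (1490 - 238)/((-3*(-52))) = 1252/156 = 1252*(1/156) = 313/39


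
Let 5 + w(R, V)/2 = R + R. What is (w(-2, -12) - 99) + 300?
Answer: 183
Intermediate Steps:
w(R, V) = -10 + 4*R (w(R, V) = -10 + 2*(R + R) = -10 + 2*(2*R) = -10 + 4*R)
(w(-2, -12) - 99) + 300 = ((-10 + 4*(-2)) - 99) + 300 = ((-10 - 8) - 99) + 300 = (-18 - 99) + 300 = -117 + 300 = 183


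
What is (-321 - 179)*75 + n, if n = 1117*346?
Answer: 348982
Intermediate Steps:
n = 386482
(-321 - 179)*75 + n = (-321 - 179)*75 + 386482 = -500*75 + 386482 = -37500 + 386482 = 348982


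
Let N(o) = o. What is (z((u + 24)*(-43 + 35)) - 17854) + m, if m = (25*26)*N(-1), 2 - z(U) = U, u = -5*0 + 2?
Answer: -18294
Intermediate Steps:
u = 2 (u = 0 + 2 = 2)
z(U) = 2 - U
m = -650 (m = (25*26)*(-1) = 650*(-1) = -650)
(z((u + 24)*(-43 + 35)) - 17854) + m = ((2 - (2 + 24)*(-43 + 35)) - 17854) - 650 = ((2 - 26*(-8)) - 17854) - 650 = ((2 - 1*(-208)) - 17854) - 650 = ((2 + 208) - 17854) - 650 = (210 - 17854) - 650 = -17644 - 650 = -18294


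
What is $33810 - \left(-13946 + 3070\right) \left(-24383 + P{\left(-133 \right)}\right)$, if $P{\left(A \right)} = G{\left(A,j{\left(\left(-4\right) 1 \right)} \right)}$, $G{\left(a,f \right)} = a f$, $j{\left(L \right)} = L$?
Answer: $-259369666$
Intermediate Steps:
$P{\left(A \right)} = - 4 A$ ($P{\left(A \right)} = A \left(\left(-4\right) 1\right) = A \left(-4\right) = - 4 A$)
$33810 - \left(-13946 + 3070\right) \left(-24383 + P{\left(-133 \right)}\right) = 33810 - \left(-13946 + 3070\right) \left(-24383 - -532\right) = 33810 - - 10876 \left(-24383 + 532\right) = 33810 - \left(-10876\right) \left(-23851\right) = 33810 - 259403476 = -259369666$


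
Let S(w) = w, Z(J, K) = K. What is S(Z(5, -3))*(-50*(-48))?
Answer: -7200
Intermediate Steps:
S(Z(5, -3))*(-50*(-48)) = -(-150)*(-48) = -3*2400 = -7200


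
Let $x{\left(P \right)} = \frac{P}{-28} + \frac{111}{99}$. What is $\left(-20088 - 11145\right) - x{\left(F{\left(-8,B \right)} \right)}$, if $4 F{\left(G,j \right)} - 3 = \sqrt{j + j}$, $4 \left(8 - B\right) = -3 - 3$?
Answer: $- \frac{115441213}{3696} + \frac{\sqrt{19}}{112} \approx -31234.0$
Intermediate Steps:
$B = \frac{19}{2}$ ($B = 8 - \frac{-3 - 3}{4} = 8 - - \frac{3}{2} = 8 + \frac{3}{2} = \frac{19}{2} \approx 9.5$)
$F{\left(G,j \right)} = \frac{3}{4} + \frac{\sqrt{2} \sqrt{j}}{4}$ ($F{\left(G,j \right)} = \frac{3}{4} + \frac{\sqrt{j + j}}{4} = \frac{3}{4} + \frac{\sqrt{2 j}}{4} = \frac{3}{4} + \frac{\sqrt{2} \sqrt{j}}{4}$)
$x{\left(P \right)} = \frac{37}{33} - \frac{P}{28}$ ($x{\left(P \right)} = P \left(- \frac{1}{28}\right) + 111 \cdot \frac{1}{99} = - \frac{P}{28} + \frac{37}{33} = \frac{37}{33} - \frac{P}{28}$)
$\left(-20088 - 11145\right) - x{\left(F{\left(-8,B \right)} \right)} = \left(-20088 - 11145\right) - \left(\frac{37}{33} - \frac{\frac{3}{4} + \frac{\sqrt{2} \sqrt{\frac{19}{2}}}{4}}{28}\right) = \left(-20088 - 11145\right) - \left(\frac{37}{33} - \frac{\frac{3}{4} + \frac{\sqrt{2} \frac{\sqrt{38}}{2}}{4}}{28}\right) = -31233 - \left(\frac{37}{33} - \frac{\frac{3}{4} + \frac{\sqrt{19}}{4}}{28}\right) = -31233 - \left(\frac{37}{33} - \left(\frac{3}{112} + \frac{\sqrt{19}}{112}\right)\right) = -31233 - \left(\frac{4045}{3696} - \frac{\sqrt{19}}{112}\right) = - \frac{115441213}{3696} + \frac{\sqrt{19}}{112}$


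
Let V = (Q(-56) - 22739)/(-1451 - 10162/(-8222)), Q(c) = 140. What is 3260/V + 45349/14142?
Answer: 1148088916927/5406811866 ≈ 212.34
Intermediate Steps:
V = 1146969/73580 (V = (140 - 22739)/(-1451 - 10162/(-8222)) = -22599/(-1451 - 10162*(-1/8222)) = -22599/(-1451 + 5081/4111) = -22599/(-5959980/4111) = -22599*(-4111/5959980) = 1146969/73580 ≈ 15.588)
3260/V + 45349/14142 = 3260/(1146969/73580) + 45349/14142 = 3260*(73580/1146969) + 45349*(1/14142) = 239870800/1146969 + 45349/14142 = 1148088916927/5406811866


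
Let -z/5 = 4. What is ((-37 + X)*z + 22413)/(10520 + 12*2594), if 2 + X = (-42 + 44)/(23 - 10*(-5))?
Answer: 1693049/3040304 ≈ 0.55687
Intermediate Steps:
z = -20 (z = -5*4 = -20)
X = -144/73 (X = -2 + (-42 + 44)/(23 - 10*(-5)) = -2 + 2/(23 + 50) = -2 + 2/73 = -144/73 ≈ -1.9726)
((-37 + X)*z + 22413)/(10520 + 12*2594) = ((-37 - 144/73)*(-20) + 22413)/(10520 + 12*2594) = (-2845/73*(-20) + 22413)/(10520 + 31128) = (56900/73 + 22413)/41648 = (1693049/73)*(1/41648) = 1693049/3040304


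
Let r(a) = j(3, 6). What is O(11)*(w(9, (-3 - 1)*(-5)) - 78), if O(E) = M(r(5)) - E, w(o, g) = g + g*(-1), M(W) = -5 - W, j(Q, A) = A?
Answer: 1716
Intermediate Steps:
r(a) = 6
w(o, g) = 0 (w(o, g) = g - g = 0)
O(E) = -11 - E (O(E) = (-5 - 1*6) - E = (-5 - 6) - E = -11 - E)
O(11)*(w(9, (-3 - 1)*(-5)) - 78) = (-11 - 1*11)*(0 - 78) = (-11 - 11)*(-78) = -22*(-78) = 1716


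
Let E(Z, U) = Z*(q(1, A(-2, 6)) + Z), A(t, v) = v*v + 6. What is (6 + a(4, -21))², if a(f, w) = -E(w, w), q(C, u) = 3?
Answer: 138384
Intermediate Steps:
A(t, v) = 6 + v² (A(t, v) = v² + 6 = 6 + v²)
E(Z, U) = Z*(3 + Z)
a(f, w) = -w*(3 + w)
(6 + a(4, -21))² = (6 - 1*(-21)*(3 - 21))² = (6 - 1*(-21)*(-18))² = (6 - 378)² = (-372)² = 138384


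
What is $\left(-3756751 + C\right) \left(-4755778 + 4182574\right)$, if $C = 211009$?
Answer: $2032433497368$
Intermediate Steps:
$\left(-3756751 + C\right) \left(-4755778 + 4182574\right) = \left(-3756751 + 211009\right) \left(-4755778 + 4182574\right) = \left(-3545742\right) \left(-573204\right) = 2032433497368$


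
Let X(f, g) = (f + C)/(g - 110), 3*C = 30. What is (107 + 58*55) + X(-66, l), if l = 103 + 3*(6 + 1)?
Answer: 3293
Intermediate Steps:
C = 10 (C = (1/3)*30 = 10)
l = 124 (l = 103 + 3*7 = 103 + 21 = 124)
X(f, g) = (10 + f)/(-110 + g) (X(f, g) = (f + 10)/(g - 110) = (10 + f)/(-110 + g))
(107 + 58*55) + X(-66, l) = (107 + 58*55) + (10 - 66)/(-110 + 124) = (107 + 3190) - 56/14 = 3297 + (1/14)*(-56) = 3297 - 4 = 3293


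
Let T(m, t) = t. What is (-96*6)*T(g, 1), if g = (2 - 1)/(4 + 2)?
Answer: -576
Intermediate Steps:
g = ⅙ (g = 1/6 = 1*(⅙) = ⅙ ≈ 0.16667)
(-96*6)*T(g, 1) = -96*6*1 = -32*18*1 = -576*1 = -576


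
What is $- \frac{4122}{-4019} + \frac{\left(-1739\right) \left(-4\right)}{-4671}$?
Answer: $- \frac{8702302}{18772749} \approx -0.46356$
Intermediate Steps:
$- \frac{4122}{-4019} + \frac{\left(-1739\right) \left(-4\right)}{-4671} = \left(-4122\right) \left(- \frac{1}{4019}\right) + 6956 \left(- \frac{1}{4671}\right) = \frac{4122}{4019} - \frac{6956}{4671} = - \frac{8702302}{18772749}$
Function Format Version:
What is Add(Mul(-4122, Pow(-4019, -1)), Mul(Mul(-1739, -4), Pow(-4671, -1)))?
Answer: Rational(-8702302, 18772749) ≈ -0.46356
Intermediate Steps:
Add(Mul(-4122, Pow(-4019, -1)), Mul(Mul(-1739, -4), Pow(-4671, -1))) = Add(Mul(-4122, Rational(-1, 4019)), Mul(6956, Rational(-1, 4671))) = Add(Rational(4122, 4019), Rational(-6956, 4671)) = Rational(-8702302, 18772749)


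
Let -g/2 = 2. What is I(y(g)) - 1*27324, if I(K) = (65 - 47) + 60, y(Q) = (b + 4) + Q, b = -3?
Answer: -27246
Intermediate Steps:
g = -4 (g = -2*2 = -4)
y(Q) = 1 + Q (y(Q) = (-3 + 4) + Q = 1 + Q)
I(K) = 78 (I(K) = 18 + 60 = 78)
I(y(g)) - 1*27324 = 78 - 1*27324 = 78 - 27324 = -27246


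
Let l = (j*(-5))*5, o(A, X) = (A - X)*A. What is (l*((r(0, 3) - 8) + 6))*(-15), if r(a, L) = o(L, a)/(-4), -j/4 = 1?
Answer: 6375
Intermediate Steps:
j = -4 (j = -4*1 = -4)
o(A, X) = A*(A - X)
r(a, L) = -L*(L - a)/4 (r(a, L) = (L*(L - a))/(-4) = (L*(L - a))*(-¼) = -L*(L - a)/4)
l = 100 (l = -4*(-5)*5 = 20*5 = 100)
(l*((r(0, 3) - 8) + 6))*(-15) = (100*(((¼)*3*(0 - 1*3) - 8) + 6))*(-15) = (100*(((¼)*3*(0 - 3) - 8) + 6))*(-15) = (100*(((¼)*3*(-3) - 8) + 6))*(-15) = (100*((-9/4 - 8) + 6))*(-15) = (100*(-41/4 + 6))*(-15) = (100*(-17/4))*(-15) = -425*(-15) = 6375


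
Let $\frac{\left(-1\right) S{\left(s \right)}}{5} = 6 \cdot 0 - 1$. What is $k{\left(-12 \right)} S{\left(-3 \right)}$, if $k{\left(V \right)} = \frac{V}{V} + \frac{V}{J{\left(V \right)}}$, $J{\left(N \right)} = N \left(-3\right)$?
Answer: $\frac{10}{3} \approx 3.3333$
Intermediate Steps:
$J{\left(N \right)} = - 3 N$
$k{\left(V \right)} = \frac{2}{3}$ ($k{\left(V \right)} = \frac{V}{V} + \frac{V}{\left(-3\right) V} = 1 + V \left(- \frac{1}{3 V}\right) = 1 - \frac{1}{3} = \frac{2}{3}$)
$S{\left(s \right)} = 5$ ($S{\left(s \right)} = - 5 \left(6 \cdot 0 - 1\right) = - 5 \left(0 - 1\right) = \left(-5\right) \left(-1\right) = 5$)
$k{\left(-12 \right)} S{\left(-3 \right)} = \frac{2}{3} \cdot 5 = \frac{10}{3}$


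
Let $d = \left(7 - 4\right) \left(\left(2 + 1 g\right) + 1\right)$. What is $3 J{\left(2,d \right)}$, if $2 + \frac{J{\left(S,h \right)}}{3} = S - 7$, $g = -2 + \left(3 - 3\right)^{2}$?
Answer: $-63$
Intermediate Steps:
$g = -2$ ($g = -2 + 0^{2} = -2 + 0 = -2$)
$d = 3$ ($d = \left(7 - 4\right) \left(\left(2 + 1 \left(-2\right)\right) + 1\right) = 3 \left(\left(2 - 2\right) + 1\right) = 3 \left(0 + 1\right) = 3 \cdot 1 = 3$)
$J{\left(S,h \right)} = -27 + 3 S$ ($J{\left(S,h \right)} = -6 + 3 \left(S - 7\right) = -6 + 3 \left(-7 + S\right) = -6 + \left(-21 + 3 S\right) = -27 + 3 S$)
$3 J{\left(2,d \right)} = 3 \left(-27 + 3 \cdot 2\right) = 3 \left(-27 + 6\right) = 3 \left(-21\right) = -63$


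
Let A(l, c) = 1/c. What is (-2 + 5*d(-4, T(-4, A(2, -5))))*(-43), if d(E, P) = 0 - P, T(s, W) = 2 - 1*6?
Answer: -774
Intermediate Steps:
T(s, W) = -4 (T(s, W) = 2 - 6 = -4)
d(E, P) = -P
(-2 + 5*d(-4, T(-4, A(2, -5))))*(-43) = (-2 + 5*(-1*(-4)))*(-43) = (-2 + 5*4)*(-43) = (-2 + 20)*(-43) = 18*(-43) = -774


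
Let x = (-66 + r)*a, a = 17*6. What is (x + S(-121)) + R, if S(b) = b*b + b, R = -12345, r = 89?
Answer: 4521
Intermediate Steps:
a = 102
x = 2346 (x = (-66 + 89)*102 = 23*102 = 2346)
S(b) = b + b² (S(b) = b² + b = b + b²)
(x + S(-121)) + R = (2346 - 121*(1 - 121)) - 12345 = (2346 - 121*(-120)) - 12345 = (2346 + 14520) - 12345 = 16866 - 12345 = 4521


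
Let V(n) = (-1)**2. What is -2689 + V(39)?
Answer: -2688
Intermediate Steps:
V(n) = 1
-2689 + V(39) = -2689 + 1 = -2688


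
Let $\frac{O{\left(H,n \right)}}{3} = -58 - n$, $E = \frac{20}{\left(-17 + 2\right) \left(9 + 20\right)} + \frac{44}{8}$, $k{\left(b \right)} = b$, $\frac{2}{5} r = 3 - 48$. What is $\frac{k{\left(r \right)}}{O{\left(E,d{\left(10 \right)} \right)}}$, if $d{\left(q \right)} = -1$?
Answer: $\frac{25}{38} \approx 0.6579$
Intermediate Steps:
$r = - \frac{225}{2}$ ($r = \frac{5 \left(3 - 48\right)}{2} = \frac{5}{2} \left(-45\right) = - \frac{225}{2} \approx -112.5$)
$E = \frac{949}{174}$ ($E = \frac{20}{\left(-15\right) 29} + 44 \cdot \frac{1}{8} = \frac{20}{-435} + \frac{11}{2} = 20 \left(- \frac{1}{435}\right) + \frac{11}{2} = - \frac{4}{87} + \frac{11}{2} = \frac{949}{174} \approx 5.454$)
$O{\left(H,n \right)} = -174 - 3 n$ ($O{\left(H,n \right)} = 3 \left(-58 - n\right) = -174 - 3 n$)
$\frac{k{\left(r \right)}}{O{\left(E,d{\left(10 \right)} \right)}} = - \frac{225}{2 \left(-174 - -3\right)} = - \frac{225}{2 \left(-174 + 3\right)} = - \frac{225}{2 \left(-171\right)} = \left(- \frac{225}{2}\right) \left(- \frac{1}{171}\right) = \frac{25}{38}$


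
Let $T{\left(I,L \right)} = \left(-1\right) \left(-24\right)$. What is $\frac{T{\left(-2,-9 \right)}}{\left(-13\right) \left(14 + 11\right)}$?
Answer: $- \frac{24}{325} \approx -0.073846$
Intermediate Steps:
$T{\left(I,L \right)} = 24$
$\frac{T{\left(-2,-9 \right)}}{\left(-13\right) \left(14 + 11\right)} = \frac{24}{\left(-13\right) \left(14 + 11\right)} = \frac{24}{\left(-13\right) 25} = \frac{24}{-325} = 24 \left(- \frac{1}{325}\right) = - \frac{24}{325}$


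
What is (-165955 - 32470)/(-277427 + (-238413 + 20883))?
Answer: 198425/494957 ≈ 0.40089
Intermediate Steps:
(-165955 - 32470)/(-277427 + (-238413 + 20883)) = -198425/(-277427 - 217530) = -198425/(-494957) = -198425*(-1/494957) = 198425/494957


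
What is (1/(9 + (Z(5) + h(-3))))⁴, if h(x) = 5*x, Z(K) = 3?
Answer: 1/81 ≈ 0.012346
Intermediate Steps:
(1/(9 + (Z(5) + h(-3))))⁴ = (1/(9 + (3 + 5*(-3))))⁴ = (1/(9 + (3 - 15)))⁴ = (1/(9 - 12))⁴ = (1/(-3))⁴ = (-⅓)⁴ = 1/81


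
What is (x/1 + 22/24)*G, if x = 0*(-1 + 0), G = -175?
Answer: -1925/12 ≈ -160.42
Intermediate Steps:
x = 0 (x = 0*(-1) = 0)
(x/1 + 22/24)*G = (0/1 + 22/24)*(-175) = (0*1 + 22*(1/24))*(-175) = (0 + 11/12)*(-175) = (11/12)*(-175) = -1925/12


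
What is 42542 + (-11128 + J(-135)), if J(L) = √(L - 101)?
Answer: 31414 + 2*I*√59 ≈ 31414.0 + 15.362*I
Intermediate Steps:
J(L) = √(-101 + L)
42542 + (-11128 + J(-135)) = 42542 + (-11128 + √(-101 - 135)) = 42542 + (-11128 + √(-236)) = 42542 + (-11128 + 2*I*√59) = 31414 + 2*I*√59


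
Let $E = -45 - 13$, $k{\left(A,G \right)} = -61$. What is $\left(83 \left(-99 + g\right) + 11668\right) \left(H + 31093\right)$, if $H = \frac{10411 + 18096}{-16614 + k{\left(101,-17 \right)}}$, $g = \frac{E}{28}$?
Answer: $\frac{410351012622}{4025} \approx 1.0195 \cdot 10^{8}$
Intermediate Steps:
$E = -58$ ($E = -45 - 13 = -58$)
$g = - \frac{29}{14}$ ($g = - \frac{58}{28} = \left(-58\right) \frac{1}{28} = - \frac{29}{14} \approx -2.0714$)
$H = - \frac{983}{575}$ ($H = \frac{10411 + 18096}{-16614 - 61} = \frac{28507}{-16675} = 28507 \left(- \frac{1}{16675}\right) = - \frac{983}{575} \approx -1.7096$)
$\left(83 \left(-99 + g\right) + 11668\right) \left(H + 31093\right) = \left(83 \left(-99 - \frac{29}{14}\right) + 11668\right) \left(- \frac{983}{575} + 31093\right) = \left(83 \left(- \frac{1415}{14}\right) + 11668\right) \frac{17877492}{575} = \left(- \frac{117445}{14} + 11668\right) \frac{17877492}{575} = \frac{45907}{14} \cdot \frac{17877492}{575} = \frac{410351012622}{4025}$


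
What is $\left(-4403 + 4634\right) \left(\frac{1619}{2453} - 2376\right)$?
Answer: $- \frac{122360889}{223} \approx -5.487 \cdot 10^{5}$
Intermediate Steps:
$\left(-4403 + 4634\right) \left(\frac{1619}{2453} - 2376\right) = 231 \left(1619 \cdot \frac{1}{2453} - 2376\right) = 231 \left(\frac{1619}{2453} - 2376\right) = 231 \left(- \frac{5826709}{2453}\right) = - \frac{122360889}{223}$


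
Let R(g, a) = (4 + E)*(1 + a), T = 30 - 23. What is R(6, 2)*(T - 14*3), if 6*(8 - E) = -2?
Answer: -1295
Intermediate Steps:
E = 25/3 (E = 8 - ⅙*(-2) = 8 + ⅓ = 25/3 ≈ 8.3333)
T = 7
R(g, a) = 37/3 + 37*a/3 (R(g, a) = (4 + 25/3)*(1 + a) = 37*(1 + a)/3 = 37/3 + 37*a/3)
R(6, 2)*(T - 14*3) = (37/3 + (37/3)*2)*(7 - 14*3) = (37/3 + 74/3)*(7 - 42) = 37*(-35) = -1295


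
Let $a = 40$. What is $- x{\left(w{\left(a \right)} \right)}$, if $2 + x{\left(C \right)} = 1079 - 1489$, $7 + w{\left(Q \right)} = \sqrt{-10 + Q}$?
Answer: $412$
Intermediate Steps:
$w{\left(Q \right)} = -7 + \sqrt{-10 + Q}$
$x{\left(C \right)} = -412$ ($x{\left(C \right)} = -2 + \left(1079 - 1489\right) = -2 - 410 = -412$)
$- x{\left(w{\left(a \right)} \right)} = \left(-1\right) \left(-412\right) = 412$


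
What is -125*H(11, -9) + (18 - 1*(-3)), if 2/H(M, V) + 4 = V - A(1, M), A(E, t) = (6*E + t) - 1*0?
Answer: 88/3 ≈ 29.333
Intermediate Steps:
A(E, t) = t + 6*E (A(E, t) = (t + 6*E) + 0 = t + 6*E)
H(M, V) = 2/(-10 + V - M) (H(M, V) = 2/(-4 + (V - (M + 6*1))) = 2/(-4 + (V - (M + 6))) = 2/(-4 + (V - (6 + M))) = 2/(-4 + (V + (-6 - M))) = 2/(-4 + (-6 + V - M)) = 2/(-10 + V - M))
-125*H(11, -9) + (18 - 1*(-3)) = -(-250)/(10 + 11 - 1*(-9)) + (18 - 1*(-3)) = -(-250)/(10 + 11 + 9) + (18 + 3) = -(-250)/30 + 21 = -125*(-1/15) + 21 = 25/3 + 21 = 88/3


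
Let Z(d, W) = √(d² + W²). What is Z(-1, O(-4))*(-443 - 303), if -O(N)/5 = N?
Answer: -746*√401 ≈ -14939.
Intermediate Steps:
O(N) = -5*N
Z(d, W) = √(W² + d²)
Z(-1, O(-4))*(-443 - 303) = √((-5*(-4))² + (-1)²)*(-443 - 303) = √(20² + 1)*(-746) = √(400 + 1)*(-746) = √401*(-746) = -746*√401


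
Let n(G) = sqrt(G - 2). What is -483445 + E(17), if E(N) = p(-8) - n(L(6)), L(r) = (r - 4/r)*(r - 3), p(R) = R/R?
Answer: -483444 - sqrt(14) ≈ -4.8345e+5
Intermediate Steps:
p(R) = 1
L(r) = (-3 + r)*(r - 4/r) (L(r) = (r - 4/r)*(-3 + r) = (-3 + r)*(r - 4/r))
n(G) = sqrt(-2 + G)
E(N) = 1 - sqrt(14) (E(N) = 1 - sqrt(-2 + (-4 + 6**2 - 3*6 + 12/6)) = 1 - sqrt(-2 + (-4 + 36 - 18 + 12*(1/6))) = 1 - sqrt(-2 + (-4 + 36 - 18 + 2)) = 1 - sqrt(-2 + 16) = 1 - sqrt(14))
-483445 + E(17) = -483445 + (1 - sqrt(14)) = -483444 - sqrt(14)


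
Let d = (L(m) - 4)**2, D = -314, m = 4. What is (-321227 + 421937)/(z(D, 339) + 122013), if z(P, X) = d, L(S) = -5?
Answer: 1865/2261 ≈ 0.82486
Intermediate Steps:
d = 81 (d = (-5 - 4)**2 = (-9)**2 = 81)
z(P, X) = 81
(-321227 + 421937)/(z(D, 339) + 122013) = (-321227 + 421937)/(81 + 122013) = 100710/122094 = 100710*(1/122094) = 1865/2261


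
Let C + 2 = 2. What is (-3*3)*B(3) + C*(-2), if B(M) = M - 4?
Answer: 9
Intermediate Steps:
C = 0 (C = -2 + 2 = 0)
B(M) = -4 + M
(-3*3)*B(3) + C*(-2) = (-3*3)*(-4 + 3) + 0*(-2) = -9*(-1) + 0 = 9 + 0 = 9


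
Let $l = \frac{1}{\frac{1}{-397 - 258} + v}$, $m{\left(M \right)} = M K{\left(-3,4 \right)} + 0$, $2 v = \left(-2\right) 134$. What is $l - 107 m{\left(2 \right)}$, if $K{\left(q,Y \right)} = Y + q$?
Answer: $- \frac{18783649}{87771} \approx -214.01$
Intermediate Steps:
$v = -134$ ($v = \frac{\left(-2\right) 134}{2} = \frac{1}{2} \left(-268\right) = -134$)
$m{\left(M \right)} = M$ ($m{\left(M \right)} = M \left(4 - 3\right) + 0 = M 1 + 0 = M + 0 = M$)
$l = - \frac{655}{87771}$ ($l = \frac{1}{\frac{1}{-397 - 258} - 134} = \frac{1}{\frac{1}{-655} - 134} = \frac{1}{- \frac{1}{655} - 134} = \frac{1}{- \frac{87771}{655}} = - \frac{655}{87771} \approx -0.0074626$)
$l - 107 m{\left(2 \right)} = - \frac{655}{87771} - 214 = - \frac{18783649}{87771}$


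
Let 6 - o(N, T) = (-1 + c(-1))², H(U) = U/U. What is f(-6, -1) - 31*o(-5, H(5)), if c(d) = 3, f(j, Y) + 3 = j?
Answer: -71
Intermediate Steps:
f(j, Y) = -3 + j
H(U) = 1
o(N, T) = 2 (o(N, T) = 6 - (-1 + 3)² = 6 - 1*2² = 6 - 1*4 = 6 - 4 = 2)
f(-6, -1) - 31*o(-5, H(5)) = (-3 - 6) - 31*2 = -9 - 62 = -71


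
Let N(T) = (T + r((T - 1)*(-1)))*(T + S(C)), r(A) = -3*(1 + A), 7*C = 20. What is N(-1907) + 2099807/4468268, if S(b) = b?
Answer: 9278822589953/638324 ≈ 1.4536e+7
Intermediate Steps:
C = 20/7 (C = (1/7)*20 = 20/7 ≈ 2.8571)
r(A) = -3 - 3*A
N(T) = (-6 + 4*T)*(20/7 + T) (N(T) = (T + (-3 - 3*(T - 1)*(-1)))*(T + 20/7) = (T + (-3 - 3*(-1 + T)*(-1)))*(20/7 + T) = (T + (-3 - 3*(1 - T)))*(20/7 + T) = (T + (-3 + (-3 + 3*T)))*(20/7 + T) = (T + (-6 + 3*T))*(20/7 + T) = (-6 + 4*T)*(20/7 + T))
N(-1907) + 2099807/4468268 = (-120/7 + 4*(-1907)**2 + (38/7)*(-1907)) + 2099807/4468268 = (-120/7 + 4*3636649 - 72466/7) + 2099807*(1/4468268) = (-120/7 + 14546596 - 72466/7) + 2099807/4468268 = 101753586/7 + 2099807/4468268 = 9278822589953/638324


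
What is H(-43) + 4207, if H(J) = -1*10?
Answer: 4197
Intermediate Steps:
H(J) = -10
H(-43) + 4207 = -10 + 4207 = 4197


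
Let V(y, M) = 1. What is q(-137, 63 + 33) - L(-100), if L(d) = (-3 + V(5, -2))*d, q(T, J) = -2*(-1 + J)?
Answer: -390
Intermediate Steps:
q(T, J) = 2 - 2*J
L(d) = -2*d (L(d) = (-3 + 1)*d = -2*d)
q(-137, 63 + 33) - L(-100) = (2 - 2*(63 + 33)) - (-2)*(-100) = (2 - 2*96) - 1*200 = (2 - 192) - 200 = -190 - 200 = -390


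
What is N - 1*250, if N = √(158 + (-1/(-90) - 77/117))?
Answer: -250 + √23933390/390 ≈ -237.46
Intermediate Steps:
N = √23933390/390 (N = √(158 + (-1*(-1/90) - 77*1/117)) = √(158 + (1/90 - 77/117)) = √(158 - 757/1170) = √(184103/1170) = √23933390/390 ≈ 12.544)
N - 1*250 = √23933390/390 - 1*250 = √23933390/390 - 250 = -250 + √23933390/390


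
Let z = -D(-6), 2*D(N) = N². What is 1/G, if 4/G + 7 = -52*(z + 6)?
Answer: 617/4 ≈ 154.25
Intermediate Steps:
D(N) = N²/2
z = -18 (z = -(-6)²/2 = -36/2 = -1*18 = -18)
G = 4/617 (G = 4/(-7 - 52*(-18 + 6)) = 4/(-7 - 52*(-12)) = 4/(-7 + 624) = 4/617 ≈ 0.0064830)
1/G = 1/(4/617) = 617/4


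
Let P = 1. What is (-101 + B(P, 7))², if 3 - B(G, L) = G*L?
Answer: 11025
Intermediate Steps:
B(G, L) = 3 - G*L
(-101 + B(P, 7))² = (-101 + (3 - 1*1*7))² = (-101 + (3 - 7))² = (-101 - 4)² = (-105)² = 11025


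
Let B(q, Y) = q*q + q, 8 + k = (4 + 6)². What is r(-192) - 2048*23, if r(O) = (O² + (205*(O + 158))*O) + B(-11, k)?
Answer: 1328110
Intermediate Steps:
k = 92 (k = -8 + (4 + 6)² = -8 + 10² = -8 + 100 = 92)
B(q, Y) = q + q² (B(q, Y) = q² + q = q + q²)
r(O) = 110 + O² + O*(32390 + 205*O) (r(O) = (O² + (205*(O + 158))*O) - 11*(1 - 11) = (O² + (205*(158 + O))*O) - 11*(-10) = (O² + (32390 + 205*O)*O) + 110 = (O² + O*(32390 + 205*O)) + 110 = 110 + O² + O*(32390 + 205*O))
r(-192) - 2048*23 = (110 + 206*(-192)² + 32390*(-192)) - 2048*23 = (110 + 206*36864 - 6218880) - 47104 = (110 + 7593984 - 6218880) - 47104 = 1375214 - 47104 = 1328110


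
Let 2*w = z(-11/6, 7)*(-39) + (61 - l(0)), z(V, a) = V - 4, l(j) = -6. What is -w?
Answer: -589/4 ≈ -147.25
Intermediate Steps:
z(V, a) = -4 + V
w = 589/4 (w = ((-4 - 11/6)*(-39) + (61 - 1*(-6)))/2 = ((-4 - 11*⅙)*(-39) + (61 + 6))/2 = ((-4 - 11/6)*(-39) + 67)/2 = (-35/6*(-39) + 67)/2 = (455/2 + 67)/2 = (½)*(589/2) = 589/4 ≈ 147.25)
-w = -1*589/4 = -589/4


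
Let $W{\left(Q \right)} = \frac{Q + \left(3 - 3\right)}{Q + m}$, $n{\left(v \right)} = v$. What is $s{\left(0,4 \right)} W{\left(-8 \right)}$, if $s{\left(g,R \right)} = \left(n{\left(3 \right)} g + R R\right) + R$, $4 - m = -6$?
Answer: $-80$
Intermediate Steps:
$m = 10$ ($m = 4 - -6 = 4 + 6 = 10$)
$s{\left(g,R \right)} = R + R^{2} + 3 g$ ($s{\left(g,R \right)} = \left(3 g + R R\right) + R = \left(3 g + R^{2}\right) + R = \left(R^{2} + 3 g\right) + R = R + R^{2} + 3 g$)
$W{\left(Q \right)} = \frac{Q}{10 + Q}$ ($W{\left(Q \right)} = \frac{Q + \left(3 - 3\right)}{Q + 10} = \frac{Q + 0}{10 + Q} = \frac{Q}{10 + Q}$)
$s{\left(0,4 \right)} W{\left(-8 \right)} = \left(4 + 4^{2} + 3 \cdot 0\right) \left(- \frac{8}{10 - 8}\right) = \left(4 + 16 + 0\right) \left(- \frac{8}{2}\right) = 20 \left(\left(-8\right) \frac{1}{2}\right) = 20 \left(-4\right) = -80$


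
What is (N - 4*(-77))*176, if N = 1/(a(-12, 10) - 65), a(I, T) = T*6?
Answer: 270864/5 ≈ 54173.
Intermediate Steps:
a(I, T) = 6*T
N = -⅕ (N = 1/(6*10 - 65) = 1/(60 - 65) = 1/(-5) = -⅕ ≈ -0.20000)
(N - 4*(-77))*176 = (-⅕ - 4*(-77))*176 = (-⅕ + 308)*176 = (1539/5)*176 = 270864/5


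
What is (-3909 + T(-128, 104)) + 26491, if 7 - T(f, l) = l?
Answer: 22485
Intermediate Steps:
T(f, l) = 7 - l
(-3909 + T(-128, 104)) + 26491 = (-3909 + (7 - 1*104)) + 26491 = (-3909 + (7 - 104)) + 26491 = (-3909 - 97) + 26491 = -4006 + 26491 = 22485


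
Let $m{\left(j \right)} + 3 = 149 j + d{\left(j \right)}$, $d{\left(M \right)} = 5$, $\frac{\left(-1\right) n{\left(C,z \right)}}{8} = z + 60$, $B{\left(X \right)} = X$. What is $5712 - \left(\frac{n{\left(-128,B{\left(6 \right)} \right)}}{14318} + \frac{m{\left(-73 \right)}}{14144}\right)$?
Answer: $\frac{578460978093}{101256896} \approx 5712.8$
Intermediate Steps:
$n{\left(C,z \right)} = -480 - 8 z$ ($n{\left(C,z \right)} = - 8 \left(z + 60\right) = - 8 \left(60 + z\right) = -480 - 8 z$)
$m{\left(j \right)} = 2 + 149 j$ ($m{\left(j \right)} = -3 + \left(149 j + 5\right) = -3 + \left(5 + 149 j\right) = 2 + 149 j$)
$5712 - \left(\frac{n{\left(-128,B{\left(6 \right)} \right)}}{14318} + \frac{m{\left(-73 \right)}}{14144}\right) = 5712 - \left(\frac{-480 - 48}{14318} + \frac{2 + 149 \left(-73\right)}{14144}\right) = 5712 - \left(\left(-480 - 48\right) \frac{1}{14318} + \left(2 - 10877\right) \frac{1}{14144}\right) = 5712 - \left(\left(-528\right) \frac{1}{14318} - \frac{10875}{14144}\right) = 5712 - \left(- \frac{264}{7159} - \frac{10875}{14144}\right) = 5712 - - \frac{81588141}{101256896} = 5712 + \frac{81588141}{101256896} = \frac{578460978093}{101256896}$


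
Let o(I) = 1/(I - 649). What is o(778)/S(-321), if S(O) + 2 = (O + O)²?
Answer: 1/53168898 ≈ 1.8808e-8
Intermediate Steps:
S(O) = -2 + 4*O² (S(O) = -2 + (O + O)² = -2 + (2*O)² = -2 + 4*O²)
o(I) = 1/(-649 + I)
o(778)/S(-321) = 1/((-649 + 778)*(-2 + 4*(-321)²)) = 1/(129*(-2 + 4*103041)) = 1/(129*(-2 + 412164)) = (1/129)/412162 = (1/129)*(1/412162) = 1/53168898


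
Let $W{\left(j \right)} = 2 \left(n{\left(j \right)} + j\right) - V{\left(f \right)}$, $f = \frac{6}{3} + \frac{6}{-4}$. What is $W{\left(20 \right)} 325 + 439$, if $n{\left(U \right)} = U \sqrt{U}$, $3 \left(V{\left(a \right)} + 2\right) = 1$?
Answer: $\frac{41942}{3} + 26000 \sqrt{5} \approx 72119.0$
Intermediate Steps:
$f = \frac{1}{2}$ ($f = 6 \cdot \frac{1}{3} + 6 \left(- \frac{1}{4}\right) = 2 - \frac{3}{2} = \frac{1}{2} \approx 0.5$)
$V{\left(a \right)} = - \frac{5}{3}$ ($V{\left(a \right)} = -2 + \frac{1}{3} \cdot 1 = -2 + \frac{1}{3} = - \frac{5}{3}$)
$n{\left(U \right)} = U^{\frac{3}{2}}$
$W{\left(j \right)} = \frac{5}{3} + 2 j + 2 j^{\frac{3}{2}}$ ($W{\left(j \right)} = 2 \left(j^{\frac{3}{2}} + j\right) - - \frac{5}{3} = 2 \left(j + j^{\frac{3}{2}}\right) + \frac{5}{3} = \left(2 j + 2 j^{\frac{3}{2}}\right) + \frac{5}{3} = \frac{5}{3} + 2 j + 2 j^{\frac{3}{2}}$)
$W{\left(20 \right)} 325 + 439 = \left(\frac{5}{3} + 2 \cdot 20 + 2 \cdot 20^{\frac{3}{2}}\right) 325 + 439 = \left(\frac{5}{3} + 40 + 2 \cdot 40 \sqrt{5}\right) 325 + 439 = \left(\frac{5}{3} + 40 + 80 \sqrt{5}\right) 325 + 439 = \left(\frac{125}{3} + 80 \sqrt{5}\right) 325 + 439 = \left(\frac{40625}{3} + 26000 \sqrt{5}\right) + 439 = \frac{41942}{3} + 26000 \sqrt{5}$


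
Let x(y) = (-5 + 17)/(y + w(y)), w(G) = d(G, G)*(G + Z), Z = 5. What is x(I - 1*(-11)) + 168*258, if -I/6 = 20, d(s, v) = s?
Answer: 486623100/11227 ≈ 43344.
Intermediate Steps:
I = -120 (I = -6*20 = -120)
w(G) = G*(5 + G) (w(G) = G*(G + 5) = G*(5 + G))
x(y) = 12/(y + y*(5 + y)) (x(y) = (-5 + 17)/(y + y*(5 + y)) = 12/(y + y*(5 + y)))
x(I - 1*(-11)) + 168*258 = 12/((-120 - 1*(-11))*(6 + (-120 - 1*(-11)))) + 168*258 = 12/((-120 + 11)*(6 + (-120 + 11))) + 43344 = 12/(-109*(6 - 109)) + 43344 = 12*(-1/109)/(-103) + 43344 = 12*(-1/109)*(-1/103) + 43344 = 12/11227 + 43344 = 486623100/11227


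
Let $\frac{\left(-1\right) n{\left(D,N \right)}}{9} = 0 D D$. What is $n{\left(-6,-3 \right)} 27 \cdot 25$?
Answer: $0$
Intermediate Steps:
$n{\left(D,N \right)} = 0$ ($n{\left(D,N \right)} = - 9 \cdot 0 D D = - 9 \cdot 0 D = \left(-9\right) 0 = 0$)
$n{\left(-6,-3 \right)} 27 \cdot 25 = 0 \cdot 27 \cdot 25 = 0 \cdot 25 = 0$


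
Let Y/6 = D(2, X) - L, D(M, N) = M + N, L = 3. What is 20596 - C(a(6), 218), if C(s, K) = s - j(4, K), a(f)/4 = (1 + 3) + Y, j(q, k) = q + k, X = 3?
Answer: 20754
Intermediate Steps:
j(q, k) = k + q
Y = 12 (Y = 6*((2 + 3) - 1*3) = 6*(5 - 3) = 6*2 = 12)
a(f) = 64 (a(f) = 4*((1 + 3) + 12) = 4*(4 + 12) = 4*16 = 64)
C(s, K) = -4 + s - K (C(s, K) = s - (K + 4) = s - (4 + K) = s + (-4 - K) = -4 + s - K)
20596 - C(a(6), 218) = 20596 - (-4 + 64 - 1*218) = 20596 - (-4 + 64 - 218) = 20596 - 1*(-158) = 20596 + 158 = 20754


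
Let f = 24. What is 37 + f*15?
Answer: 397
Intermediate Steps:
37 + f*15 = 37 + 24*15 = 37 + 360 = 397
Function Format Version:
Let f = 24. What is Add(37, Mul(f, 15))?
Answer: 397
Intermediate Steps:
Add(37, Mul(f, 15)) = Add(37, Mul(24, 15)) = Add(37, 360) = 397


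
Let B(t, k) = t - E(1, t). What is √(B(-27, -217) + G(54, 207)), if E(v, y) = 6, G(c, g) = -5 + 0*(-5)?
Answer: I*√38 ≈ 6.1644*I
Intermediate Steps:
G(c, g) = -5 (G(c, g) = -5 + 0 = -5)
B(t, k) = -6 + t (B(t, k) = t - 1*6 = t - 6 = -6 + t)
√(B(-27, -217) + G(54, 207)) = √((-6 - 27) - 5) = √(-33 - 5) = √(-38) = I*√38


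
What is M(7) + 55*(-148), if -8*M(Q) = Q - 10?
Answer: -65117/8 ≈ -8139.6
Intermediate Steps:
M(Q) = 5/4 - Q/8 (M(Q) = -(Q - 10)/8 = -(-10 + Q)/8 = 5/4 - Q/8)
M(7) + 55*(-148) = (5/4 - ⅛*7) + 55*(-148) = (5/4 - 7/8) - 8140 = 3/8 - 8140 = -65117/8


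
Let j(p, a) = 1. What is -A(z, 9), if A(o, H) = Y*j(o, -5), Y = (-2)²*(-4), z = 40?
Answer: 16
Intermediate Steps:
Y = -16 (Y = 4*(-4) = -16)
A(o, H) = -16 (A(o, H) = -16*1 = -16)
-A(z, 9) = -1*(-16) = 16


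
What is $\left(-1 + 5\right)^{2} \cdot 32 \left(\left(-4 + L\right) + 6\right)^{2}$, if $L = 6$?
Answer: $32768$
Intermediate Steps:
$\left(-1 + 5\right)^{2} \cdot 32 \left(\left(-4 + L\right) + 6\right)^{2} = \left(-1 + 5\right)^{2} \cdot 32 \left(\left(-4 + 6\right) + 6\right)^{2} = 4^{2} \cdot 32 \left(2 + 6\right)^{2} = 16 \cdot 32 \cdot 8^{2} = 512 \cdot 64 = 32768$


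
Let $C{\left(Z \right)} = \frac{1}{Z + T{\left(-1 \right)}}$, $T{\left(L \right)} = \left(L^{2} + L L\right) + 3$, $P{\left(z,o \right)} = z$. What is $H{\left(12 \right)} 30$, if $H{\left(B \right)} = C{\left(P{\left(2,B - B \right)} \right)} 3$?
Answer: $\frac{90}{7} \approx 12.857$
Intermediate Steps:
$T{\left(L \right)} = 3 + 2 L^{2}$ ($T{\left(L \right)} = \left(L^{2} + L^{2}\right) + 3 = 2 L^{2} + 3 = 3 + 2 L^{2}$)
$C{\left(Z \right)} = \frac{1}{5 + Z}$ ($C{\left(Z \right)} = \frac{1}{Z + \left(3 + 2 \left(-1\right)^{2}\right)} = \frac{1}{Z + \left(3 + 2 \cdot 1\right)} = \frac{1}{Z + \left(3 + 2\right)} = \frac{1}{Z + 5} = \frac{1}{5 + Z}$)
$H{\left(B \right)} = \frac{3}{7}$ ($H{\left(B \right)} = \frac{1}{5 + 2} \cdot 3 = \frac{1}{7} \cdot 3 = \frac{3}{7}$)
$H{\left(12 \right)} 30 = \frac{3}{7} \cdot 30 = \frac{90}{7}$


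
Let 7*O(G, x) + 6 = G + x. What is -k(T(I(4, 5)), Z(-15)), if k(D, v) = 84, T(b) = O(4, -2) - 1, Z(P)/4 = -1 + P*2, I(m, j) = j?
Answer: -84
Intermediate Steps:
O(G, x) = -6/7 + G/7 + x/7 (O(G, x) = -6/7 + (G + x)/7 = -6/7 + (G/7 + x/7) = -6/7 + G/7 + x/7)
Z(P) = -4 + 8*P (Z(P) = 4*(-1 + P*2) = 4*(-1 + 2*P) = -4 + 8*P)
T(b) = -11/7 (T(b) = (-6/7 + (⅐)*4 + (⅐)*(-2)) - 1 = (-6/7 + 4/7 - 2/7) - 1 = -4/7 - 1 = -11/7)
-k(T(I(4, 5)), Z(-15)) = -1*84 = -84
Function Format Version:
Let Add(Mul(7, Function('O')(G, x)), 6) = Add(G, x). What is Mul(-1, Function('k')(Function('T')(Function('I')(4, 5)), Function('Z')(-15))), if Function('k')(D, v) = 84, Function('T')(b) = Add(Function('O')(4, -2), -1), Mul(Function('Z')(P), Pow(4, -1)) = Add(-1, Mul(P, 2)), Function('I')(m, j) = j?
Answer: -84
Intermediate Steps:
Function('O')(G, x) = Add(Rational(-6, 7), Mul(Rational(1, 7), G), Mul(Rational(1, 7), x)) (Function('O')(G, x) = Add(Rational(-6, 7), Mul(Rational(1, 7), Add(G, x))) = Add(Rational(-6, 7), Add(Mul(Rational(1, 7), G), Mul(Rational(1, 7), x))) = Add(Rational(-6, 7), Mul(Rational(1, 7), G), Mul(Rational(1, 7), x)))
Function('Z')(P) = Add(-4, Mul(8, P)) (Function('Z')(P) = Mul(4, Add(-1, Mul(P, 2))) = Mul(4, Add(-1, Mul(2, P))) = Add(-4, Mul(8, P)))
Function('T')(b) = Rational(-11, 7) (Function('T')(b) = Add(Add(Rational(-6, 7), Mul(Rational(1, 7), 4), Mul(Rational(1, 7), -2)), -1) = Add(Add(Rational(-6, 7), Rational(4, 7), Rational(-2, 7)), -1) = Add(Rational(-4, 7), -1) = Rational(-11, 7))
Mul(-1, Function('k')(Function('T')(Function('I')(4, 5)), Function('Z')(-15))) = Mul(-1, 84) = -84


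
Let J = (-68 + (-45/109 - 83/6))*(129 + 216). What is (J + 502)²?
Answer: 36921409537401/47524 ≈ 7.7690e+8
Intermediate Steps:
J = -6185735/218 (J = (-68 + (-45*1/109 - 83*⅙))*345 = (-68 + (-45/109 - 83/6))*345 = (-68 - 9317/654)*345 = -53789/654*345 = -6185735/218 ≈ -28375.)
(J + 502)² = (-6185735/218 + 502)² = (-6076299/218)² = 36921409537401/47524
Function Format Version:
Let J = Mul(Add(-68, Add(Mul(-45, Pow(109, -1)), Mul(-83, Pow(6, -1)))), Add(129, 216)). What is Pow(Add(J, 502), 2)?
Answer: Rational(36921409537401, 47524) ≈ 7.7690e+8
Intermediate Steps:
J = Rational(-6185735, 218) (J = Mul(Add(-68, Add(Mul(-45, Rational(1, 109)), Mul(-83, Rational(1, 6)))), 345) = Mul(Add(-68, Add(Rational(-45, 109), Rational(-83, 6))), 345) = Mul(Add(-68, Rational(-9317, 654)), 345) = Mul(Rational(-53789, 654), 345) = Rational(-6185735, 218) ≈ -28375.)
Pow(Add(J, 502), 2) = Pow(Add(Rational(-6185735, 218), 502), 2) = Pow(Rational(-6076299, 218), 2) = Rational(36921409537401, 47524)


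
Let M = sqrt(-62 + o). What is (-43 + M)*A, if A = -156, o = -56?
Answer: 6708 - 156*I*sqrt(118) ≈ 6708.0 - 1694.6*I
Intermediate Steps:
M = I*sqrt(118) (M = sqrt(-62 - 56) = sqrt(-118) = I*sqrt(118) ≈ 10.863*I)
(-43 + M)*A = (-43 + I*sqrt(118))*(-156) = 6708 - 156*I*sqrt(118)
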